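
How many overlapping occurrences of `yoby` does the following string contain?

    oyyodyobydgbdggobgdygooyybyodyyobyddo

Sliding a length-4 window over the 37 characters (34 positions):
  position 6–9: yoby
  position 31–34: yoby

2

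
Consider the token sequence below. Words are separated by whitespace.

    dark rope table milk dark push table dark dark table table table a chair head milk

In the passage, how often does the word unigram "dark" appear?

Scanning the 16 tokens for "dark":
  position 1: dark
  position 5: dark
  position 8: dark
  position 9: dark

4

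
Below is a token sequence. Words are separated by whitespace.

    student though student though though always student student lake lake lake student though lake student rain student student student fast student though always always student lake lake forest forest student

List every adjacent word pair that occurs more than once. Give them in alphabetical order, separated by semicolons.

Bigram counts meeting the condition (more than once):
  always student: 2
  lake lake: 3
  lake student: 2
  student lake: 2
  student student: 3
  student though: 4
  though always: 2

always student; lake lake; lake student; student lake; student student; student though; though always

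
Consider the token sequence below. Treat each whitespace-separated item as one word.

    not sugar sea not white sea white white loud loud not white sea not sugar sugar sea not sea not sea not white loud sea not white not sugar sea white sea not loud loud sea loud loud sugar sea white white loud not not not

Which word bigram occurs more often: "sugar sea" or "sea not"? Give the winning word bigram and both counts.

"sea not" (7 vs 4)

"sugar sea": 4 occurrences
"sea not": 7 occurrences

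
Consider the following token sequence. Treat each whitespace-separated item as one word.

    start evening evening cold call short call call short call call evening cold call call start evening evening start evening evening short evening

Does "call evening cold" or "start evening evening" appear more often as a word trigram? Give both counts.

"call evening cold": 1 occurrence
"start evening evening": 3 occurrences

"start evening evening" (3 vs 1)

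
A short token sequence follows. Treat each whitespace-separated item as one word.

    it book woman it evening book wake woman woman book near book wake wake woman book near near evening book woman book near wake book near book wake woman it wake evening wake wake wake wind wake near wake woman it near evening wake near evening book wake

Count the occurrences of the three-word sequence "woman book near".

3

Scanning the 46 overlapping trigram windows for "woman book near":
  position 9–11: woman book near
  position 15–17: woman book near
  position 21–23: woman book near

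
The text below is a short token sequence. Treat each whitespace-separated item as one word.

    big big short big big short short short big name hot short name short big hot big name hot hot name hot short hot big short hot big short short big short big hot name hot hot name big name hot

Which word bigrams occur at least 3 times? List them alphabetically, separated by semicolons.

big name; big short; hot big; hot name; name hot; short big; short short

Bigram counts meeting the condition (at least 3 times):
  big name: 3
  big short: 5
  hot big: 3
  hot name: 3
  name hot: 5
  short big: 5
  short short: 3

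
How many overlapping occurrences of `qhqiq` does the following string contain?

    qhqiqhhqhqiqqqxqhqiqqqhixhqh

Sliding a length-5 window over the 28 characters (24 positions):
  position 1–5: qhqiq
  position 8–12: qhqiq
  position 16–20: qhqiq

3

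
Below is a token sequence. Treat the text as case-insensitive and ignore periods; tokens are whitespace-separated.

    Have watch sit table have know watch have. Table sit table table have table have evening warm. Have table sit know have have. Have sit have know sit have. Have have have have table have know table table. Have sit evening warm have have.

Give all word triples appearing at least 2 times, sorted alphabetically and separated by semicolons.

evening warm have; have have have; have table have; have table sit; table have know; table table have

Trigram counts meeting the condition (at least 2 times):
  evening warm have: 2
  have have have: 4
  have table have: 2
  have table sit: 2
  table have know: 2
  table table have: 2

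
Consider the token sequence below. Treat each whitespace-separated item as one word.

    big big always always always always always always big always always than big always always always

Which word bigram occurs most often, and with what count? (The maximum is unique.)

Bigram frequencies (highest first):
  always always: 8
  big always: 3
  big big: 1
  always big: 1
  always than: 1
  than big: 1

"always always", 8 times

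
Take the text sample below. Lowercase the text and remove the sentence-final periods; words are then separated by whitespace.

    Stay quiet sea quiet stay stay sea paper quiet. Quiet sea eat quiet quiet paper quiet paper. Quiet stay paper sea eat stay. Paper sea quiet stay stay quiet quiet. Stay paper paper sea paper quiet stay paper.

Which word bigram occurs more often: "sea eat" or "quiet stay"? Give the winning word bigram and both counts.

"quiet stay" (5 vs 2)

"sea eat": 2 occurrences
"quiet stay": 5 occurrences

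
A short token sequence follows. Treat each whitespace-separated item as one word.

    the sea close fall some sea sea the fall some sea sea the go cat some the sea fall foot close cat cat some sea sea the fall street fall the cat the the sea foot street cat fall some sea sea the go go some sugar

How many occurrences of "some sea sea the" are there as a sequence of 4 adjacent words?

4

Scanning the 44 overlapping 4-gram windows for "some sea sea the":
  position 5–8: some sea sea the
  position 10–13: some sea sea the
  position 24–27: some sea sea the
  position 40–43: some sea sea the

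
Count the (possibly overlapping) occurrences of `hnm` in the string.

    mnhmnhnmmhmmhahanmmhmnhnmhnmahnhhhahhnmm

Sliding a length-3 window over the 40 characters (38 positions):
  position 6–8: hnm
  position 23–25: hnm
  position 26–28: hnm
  position 37–39: hnm

4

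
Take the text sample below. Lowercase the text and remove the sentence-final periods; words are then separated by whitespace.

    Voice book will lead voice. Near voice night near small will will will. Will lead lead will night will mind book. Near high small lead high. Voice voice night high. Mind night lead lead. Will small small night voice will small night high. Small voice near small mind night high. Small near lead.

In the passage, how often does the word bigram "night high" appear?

Scanning the 52 overlapping bigram windows for "night high":
  position 29–30: night high
  position 42–43: night high
  position 49–50: night high

3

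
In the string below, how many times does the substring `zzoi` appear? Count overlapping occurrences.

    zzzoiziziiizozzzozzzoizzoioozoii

Sliding a length-4 window over the 32 characters (29 positions):
  position 2–5: zzoi
  position 19–22: zzoi
  position 23–26: zzoi

3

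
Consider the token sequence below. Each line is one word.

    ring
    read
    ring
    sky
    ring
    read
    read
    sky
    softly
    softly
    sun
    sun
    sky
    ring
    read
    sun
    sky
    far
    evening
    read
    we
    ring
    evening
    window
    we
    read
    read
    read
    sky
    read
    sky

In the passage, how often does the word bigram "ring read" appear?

Scanning the 30 overlapping bigram windows for "ring read":
  position 1–2: ring read
  position 5–6: ring read
  position 14–15: ring read

3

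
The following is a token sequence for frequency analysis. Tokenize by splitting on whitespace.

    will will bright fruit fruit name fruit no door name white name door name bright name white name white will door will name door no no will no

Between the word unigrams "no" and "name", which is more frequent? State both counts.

"name" (7 vs 4)

"no": 4 occurrences
"name": 7 occurrences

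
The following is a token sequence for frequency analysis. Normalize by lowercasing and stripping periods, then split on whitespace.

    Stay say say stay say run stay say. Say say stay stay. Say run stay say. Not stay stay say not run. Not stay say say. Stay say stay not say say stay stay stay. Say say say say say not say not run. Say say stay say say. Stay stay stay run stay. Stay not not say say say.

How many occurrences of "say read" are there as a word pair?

0

Scanning the 59 overlapping bigram windows for "say read":
  (none found)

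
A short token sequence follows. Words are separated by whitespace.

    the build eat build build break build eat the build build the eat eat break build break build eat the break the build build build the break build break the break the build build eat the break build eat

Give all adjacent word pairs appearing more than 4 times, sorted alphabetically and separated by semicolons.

Bigram counts meeting the condition (more than 4 times):
  break build: 5
  build build: 5
  build eat: 5

break build; build build; build eat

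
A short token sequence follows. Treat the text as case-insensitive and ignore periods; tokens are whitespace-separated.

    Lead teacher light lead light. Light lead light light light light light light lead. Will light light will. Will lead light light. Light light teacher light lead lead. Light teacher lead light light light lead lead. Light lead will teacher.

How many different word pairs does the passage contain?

40 tokens → 39 bigram windows in total.
Repeated bigrams (each contributes count−1 duplicates):
  light light: 12
  lead light: 6
  light lead: 6
  lead lead: 2
  lead will: 2
  light teacher: 2
  teacher light: 2
25 duplicate windows → 39 − 25 = 14 distinct.

14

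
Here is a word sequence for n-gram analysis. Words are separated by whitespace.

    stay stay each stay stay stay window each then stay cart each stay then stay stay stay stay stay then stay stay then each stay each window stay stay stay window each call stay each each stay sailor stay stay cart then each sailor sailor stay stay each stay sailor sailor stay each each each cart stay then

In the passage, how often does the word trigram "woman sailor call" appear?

Scanning the 56 overlapping trigram windows for "woman sailor call":
  (none found)

0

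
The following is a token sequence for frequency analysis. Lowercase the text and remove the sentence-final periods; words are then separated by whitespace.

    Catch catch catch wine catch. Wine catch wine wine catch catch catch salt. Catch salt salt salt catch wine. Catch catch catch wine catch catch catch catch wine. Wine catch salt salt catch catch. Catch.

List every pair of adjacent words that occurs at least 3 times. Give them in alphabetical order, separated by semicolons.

catch catch; catch salt; catch wine; salt catch; salt salt; wine catch

Bigram counts meeting the condition (at least 3 times):
  catch catch: 11
  catch salt: 3
  catch wine: 6
  salt catch: 3
  salt salt: 3
  wine catch: 6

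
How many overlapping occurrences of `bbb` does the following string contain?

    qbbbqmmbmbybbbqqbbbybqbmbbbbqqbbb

Sliding a length-3 window over the 33 characters (31 positions):
  position 2–4: bbb
  position 12–14: bbb
  position 17–19: bbb
  position 25–27: bbb
  position 26–28: bbb
  position 31–33: bbb

6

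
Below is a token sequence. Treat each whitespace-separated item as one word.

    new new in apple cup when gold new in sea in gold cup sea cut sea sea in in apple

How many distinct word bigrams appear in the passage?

16

20 tokens → 19 bigram windows in total.
Repeated bigrams (each contributes count−1 duplicates):
  in apple: 2
  new in: 2
  sea in: 2
3 duplicate windows → 19 − 3 = 16 distinct.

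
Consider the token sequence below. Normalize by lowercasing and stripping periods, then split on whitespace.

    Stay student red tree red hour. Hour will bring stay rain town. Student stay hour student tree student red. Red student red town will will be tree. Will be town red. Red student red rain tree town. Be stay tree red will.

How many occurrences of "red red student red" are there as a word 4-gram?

Scanning the 39 overlapping 4-gram windows for "red red student red":
  position 19–22: red red student red
  position 31–34: red red student red

2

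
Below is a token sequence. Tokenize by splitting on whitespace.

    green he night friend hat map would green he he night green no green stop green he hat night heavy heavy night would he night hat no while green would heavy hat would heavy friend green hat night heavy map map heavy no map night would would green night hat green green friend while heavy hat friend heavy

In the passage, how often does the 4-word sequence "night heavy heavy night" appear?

1

Scanning the 55 overlapping 4-gram windows for "night heavy heavy night":
  position 19–22: night heavy heavy night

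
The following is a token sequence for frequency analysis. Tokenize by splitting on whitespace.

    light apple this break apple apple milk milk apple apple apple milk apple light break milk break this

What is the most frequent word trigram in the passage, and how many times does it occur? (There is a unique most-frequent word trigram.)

Trigram frequencies (highest first):
  apple apple milk: 2
  light apple this: 1
  apple this break: 1
  this break apple: 1
  break apple apple: 1
  apple milk milk: 1
  … (9 more, each ≤ 1)

"apple apple milk", 2 times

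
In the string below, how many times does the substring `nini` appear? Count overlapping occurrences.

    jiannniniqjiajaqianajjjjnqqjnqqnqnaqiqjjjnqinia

Sliding a length-4 window over the 47 characters (44 positions):
  position 6–9: nini

1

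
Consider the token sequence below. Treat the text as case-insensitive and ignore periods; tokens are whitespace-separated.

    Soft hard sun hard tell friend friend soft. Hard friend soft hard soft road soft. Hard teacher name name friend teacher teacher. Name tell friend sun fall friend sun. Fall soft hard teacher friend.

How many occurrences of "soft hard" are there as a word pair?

Scanning the 33 overlapping bigram windows for "soft hard":
  position 1–2: soft hard
  position 8–9: soft hard
  position 11–12: soft hard
  position 15–16: soft hard
  position 31–32: soft hard

5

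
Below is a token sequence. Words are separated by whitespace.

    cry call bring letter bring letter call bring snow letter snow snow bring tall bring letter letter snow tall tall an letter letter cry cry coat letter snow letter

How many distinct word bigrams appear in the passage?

21

29 tokens → 28 bigram windows in total.
Repeated bigrams (each contributes count−1 duplicates):
  bring letter: 3
  letter snow: 3
  call bring: 2
  letter letter: 2
  snow letter: 2
7 duplicate windows → 28 − 7 = 21 distinct.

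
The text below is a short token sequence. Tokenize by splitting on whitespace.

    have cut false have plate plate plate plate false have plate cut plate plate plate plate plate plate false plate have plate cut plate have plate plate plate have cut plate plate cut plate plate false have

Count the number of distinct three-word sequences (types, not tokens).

18

37 tokens → 35 trigram windows in total.
Repeated trigrams (each contributes count−1 duplicates):
  plate plate plate: 7
  cut plate plate: 3
  plate cut plate: 3
  plate plate false: 3
  false have plate: 2
  have plate cut: 2
  have plate plate: 2
  plate false have: 2
  … (1 more repeated)
17 duplicate windows → 35 − 17 = 18 distinct.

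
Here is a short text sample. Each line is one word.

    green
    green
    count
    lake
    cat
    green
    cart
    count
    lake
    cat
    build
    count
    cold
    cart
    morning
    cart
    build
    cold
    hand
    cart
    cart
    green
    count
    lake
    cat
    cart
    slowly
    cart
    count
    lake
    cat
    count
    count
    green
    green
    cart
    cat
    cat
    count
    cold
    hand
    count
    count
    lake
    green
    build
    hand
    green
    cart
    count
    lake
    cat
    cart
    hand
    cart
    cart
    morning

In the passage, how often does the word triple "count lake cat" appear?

Scanning the 55 overlapping trigram windows for "count lake cat":
  position 3–5: count lake cat
  position 8–10: count lake cat
  position 23–25: count lake cat
  position 29–31: count lake cat
  position 50–52: count lake cat

5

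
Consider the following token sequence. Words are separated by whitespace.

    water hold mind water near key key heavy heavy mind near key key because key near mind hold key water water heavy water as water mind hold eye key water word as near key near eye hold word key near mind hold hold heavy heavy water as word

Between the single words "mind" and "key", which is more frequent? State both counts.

"mind": 5 occurrences
"key": 9 occurrences

"key" (9 vs 5)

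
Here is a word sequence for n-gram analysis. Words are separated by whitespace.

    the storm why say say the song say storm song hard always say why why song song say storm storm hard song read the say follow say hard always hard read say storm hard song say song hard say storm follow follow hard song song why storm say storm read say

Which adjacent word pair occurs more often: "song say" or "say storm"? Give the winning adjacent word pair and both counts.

"say storm" (5 vs 3)

"song say": 3 occurrences
"say storm": 5 occurrences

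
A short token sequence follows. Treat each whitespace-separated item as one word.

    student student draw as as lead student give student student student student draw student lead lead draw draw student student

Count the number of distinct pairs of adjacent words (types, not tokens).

13

20 tokens → 19 bigram windows in total.
Repeated bigrams (each contributes count−1 duplicates):
  student student: 5
  draw student: 2
  student draw: 2
6 duplicate windows → 19 − 6 = 13 distinct.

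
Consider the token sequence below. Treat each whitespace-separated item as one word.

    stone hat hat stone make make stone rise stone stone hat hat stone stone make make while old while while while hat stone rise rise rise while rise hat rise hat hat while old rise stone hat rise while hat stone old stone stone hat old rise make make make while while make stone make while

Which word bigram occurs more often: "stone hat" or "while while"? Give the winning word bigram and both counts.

"stone hat": 4 occurrences
"while while": 3 occurrences

"stone hat" (4 vs 3)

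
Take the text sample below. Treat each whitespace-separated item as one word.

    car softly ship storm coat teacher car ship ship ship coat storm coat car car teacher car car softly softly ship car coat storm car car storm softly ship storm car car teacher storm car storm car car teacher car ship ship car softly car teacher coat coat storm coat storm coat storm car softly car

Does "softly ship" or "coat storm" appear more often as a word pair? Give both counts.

"coat storm" (5 vs 3)

"softly ship": 3 occurrences
"coat storm": 5 occurrences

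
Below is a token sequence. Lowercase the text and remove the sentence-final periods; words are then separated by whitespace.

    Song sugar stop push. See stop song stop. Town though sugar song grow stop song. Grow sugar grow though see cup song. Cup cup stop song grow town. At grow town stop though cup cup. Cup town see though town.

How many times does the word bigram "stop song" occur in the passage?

3

Scanning the 39 overlapping bigram windows for "stop song":
  position 6–7: stop song
  position 14–15: stop song
  position 25–26: stop song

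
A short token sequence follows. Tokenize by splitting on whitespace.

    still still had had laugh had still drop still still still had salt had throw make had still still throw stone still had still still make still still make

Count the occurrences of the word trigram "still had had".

Scanning the 27 overlapping trigram windows for "still had had":
  position 2–4: still had had

1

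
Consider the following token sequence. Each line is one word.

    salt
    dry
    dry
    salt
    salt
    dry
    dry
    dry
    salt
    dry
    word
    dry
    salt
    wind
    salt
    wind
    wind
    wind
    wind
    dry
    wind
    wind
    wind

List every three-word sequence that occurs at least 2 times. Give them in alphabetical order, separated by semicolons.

Trigram counts meeting the condition (at least 2 times):
  dry dry salt: 2
  salt dry dry: 2
  wind wind wind: 3

dry dry salt; salt dry dry; wind wind wind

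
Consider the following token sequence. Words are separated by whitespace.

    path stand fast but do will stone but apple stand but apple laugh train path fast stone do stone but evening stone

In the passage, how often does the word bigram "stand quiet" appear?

Scanning the 21 overlapping bigram windows for "stand quiet":
  (none found)

0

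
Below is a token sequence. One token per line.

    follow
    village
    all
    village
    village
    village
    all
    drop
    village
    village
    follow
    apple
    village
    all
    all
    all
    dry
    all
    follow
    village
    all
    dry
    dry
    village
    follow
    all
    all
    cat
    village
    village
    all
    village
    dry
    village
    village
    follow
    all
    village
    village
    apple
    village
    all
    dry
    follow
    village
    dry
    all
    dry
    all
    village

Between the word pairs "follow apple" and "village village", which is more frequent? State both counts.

"village village" (6 vs 1)

"follow apple": 1 occurrence
"village village": 6 occurrences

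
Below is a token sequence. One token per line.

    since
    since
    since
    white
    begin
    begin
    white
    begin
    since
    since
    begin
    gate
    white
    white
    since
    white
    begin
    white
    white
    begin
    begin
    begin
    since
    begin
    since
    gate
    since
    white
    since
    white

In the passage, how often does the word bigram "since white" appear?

Scanning the 29 overlapping bigram windows for "since white":
  position 3–4: since white
  position 15–16: since white
  position 27–28: since white
  position 29–30: since white

4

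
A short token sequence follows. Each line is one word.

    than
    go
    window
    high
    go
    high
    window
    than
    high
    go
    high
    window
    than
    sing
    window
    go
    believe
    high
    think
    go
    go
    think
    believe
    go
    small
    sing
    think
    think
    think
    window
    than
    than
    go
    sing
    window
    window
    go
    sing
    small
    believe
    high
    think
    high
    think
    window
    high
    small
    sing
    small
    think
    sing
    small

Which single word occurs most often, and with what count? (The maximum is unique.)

"go", 9 times

Unigram frequencies (highest first):
  go: 9
  window: 8
  high: 8
  think: 8
  sing: 6
  than: 5
  … (2 more, each ≤ 5)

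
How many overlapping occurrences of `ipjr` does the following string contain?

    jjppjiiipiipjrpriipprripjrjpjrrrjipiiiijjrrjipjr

3

Sliding a length-4 window over the 48 characters (45 positions):
  position 11–14: ipjr
  position 23–26: ipjr
  position 45–48: ipjr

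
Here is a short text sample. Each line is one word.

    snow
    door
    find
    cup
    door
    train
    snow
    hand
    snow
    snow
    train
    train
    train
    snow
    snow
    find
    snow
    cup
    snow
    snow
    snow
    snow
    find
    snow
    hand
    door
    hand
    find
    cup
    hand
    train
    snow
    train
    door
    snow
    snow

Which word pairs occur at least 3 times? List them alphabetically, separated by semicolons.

Bigram counts meeting the condition (at least 3 times):
  snow snow: 6
  train snow: 3

snow snow; train snow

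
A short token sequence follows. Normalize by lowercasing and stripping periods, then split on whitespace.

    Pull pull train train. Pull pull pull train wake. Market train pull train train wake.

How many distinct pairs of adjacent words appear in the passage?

7

15 tokens → 14 bigram windows in total.
Repeated bigrams (each contributes count−1 duplicates):
  pull pull: 3
  pull train: 3
  train pull: 2
  train train: 2
  train wake: 2
7 duplicate windows → 14 − 7 = 7 distinct.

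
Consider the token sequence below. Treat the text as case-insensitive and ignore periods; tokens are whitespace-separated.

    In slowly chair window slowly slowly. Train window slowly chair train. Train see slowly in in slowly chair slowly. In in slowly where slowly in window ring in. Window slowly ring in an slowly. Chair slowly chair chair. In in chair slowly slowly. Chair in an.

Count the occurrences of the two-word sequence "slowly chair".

Scanning the 45 overlapping bigram windows for "slowly chair":
  position 2–3: slowly chair
  position 9–10: slowly chair
  position 17–18: slowly chair
  position 34–35: slowly chair
  position 36–37: slowly chair
  position 43–44: slowly chair

6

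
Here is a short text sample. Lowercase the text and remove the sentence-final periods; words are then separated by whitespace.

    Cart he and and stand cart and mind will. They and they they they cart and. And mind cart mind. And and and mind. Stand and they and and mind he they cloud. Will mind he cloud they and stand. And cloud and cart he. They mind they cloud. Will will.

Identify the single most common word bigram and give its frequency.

Bigram frequencies (highest first):
  and and: 5
  and mind: 4
  they and: 3
  cart he: 2
  and stand: 2
  cart and: 2
  … (25 more, each ≤ 2)

"and and", 5 times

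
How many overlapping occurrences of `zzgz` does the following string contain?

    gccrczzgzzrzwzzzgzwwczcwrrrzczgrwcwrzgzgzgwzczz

2

Sliding a length-4 window over the 47 characters (44 positions):
  position 6–9: zzgz
  position 15–18: zzgz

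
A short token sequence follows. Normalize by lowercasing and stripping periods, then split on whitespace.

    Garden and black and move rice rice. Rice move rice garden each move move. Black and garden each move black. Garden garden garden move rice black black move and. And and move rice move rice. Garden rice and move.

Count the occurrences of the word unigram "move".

Scanning the 39 tokens for "move":
  position 5: move
  position 9: move
  position 13: move
  position 14: move
  position 19: move
  position 24: move
  position 28: move
  position 32: move
  position 34: move
  position 39: move

10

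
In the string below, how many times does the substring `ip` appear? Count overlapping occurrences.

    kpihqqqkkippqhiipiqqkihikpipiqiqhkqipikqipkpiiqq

Sliding a length-2 window over the 48 characters (47 positions):
  position 10–11: ip
  position 16–17: ip
  position 27–28: ip
  position 36–37: ip
  position 41–42: ip

5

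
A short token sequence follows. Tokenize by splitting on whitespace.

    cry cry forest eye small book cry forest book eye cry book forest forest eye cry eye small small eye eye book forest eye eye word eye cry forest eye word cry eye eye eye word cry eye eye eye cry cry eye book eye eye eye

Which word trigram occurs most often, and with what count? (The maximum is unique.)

Trigram frequencies (highest first):
  eye eye eye: 3
  cry forest eye: 2
  eye eye word: 2
  eye word cry: 2
  word cry eye: 2
  cry eye eye: 2
  … (32 more, each ≤ 1)

"eye eye eye", 3 times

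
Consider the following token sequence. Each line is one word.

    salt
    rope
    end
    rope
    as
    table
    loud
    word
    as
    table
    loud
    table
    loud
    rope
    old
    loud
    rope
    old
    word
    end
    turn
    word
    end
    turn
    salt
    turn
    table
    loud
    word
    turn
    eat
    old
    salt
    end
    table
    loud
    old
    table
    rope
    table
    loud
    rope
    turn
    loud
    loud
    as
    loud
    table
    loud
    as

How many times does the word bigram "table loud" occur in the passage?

Scanning the 49 overlapping bigram windows for "table loud":
  position 6–7: table loud
  position 10–11: table loud
  position 12–13: table loud
  position 27–28: table loud
  position 35–36: table loud
  position 40–41: table loud
  position 48–49: table loud

7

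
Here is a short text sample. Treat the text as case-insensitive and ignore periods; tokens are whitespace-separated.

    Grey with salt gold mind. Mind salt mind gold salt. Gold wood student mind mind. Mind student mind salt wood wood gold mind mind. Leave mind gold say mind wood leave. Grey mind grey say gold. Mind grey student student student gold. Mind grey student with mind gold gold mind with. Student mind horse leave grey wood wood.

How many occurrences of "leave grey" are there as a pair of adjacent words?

Scanning the 57 overlapping bigram windows for "leave grey":
  position 31–32: leave grey
  position 55–56: leave grey

2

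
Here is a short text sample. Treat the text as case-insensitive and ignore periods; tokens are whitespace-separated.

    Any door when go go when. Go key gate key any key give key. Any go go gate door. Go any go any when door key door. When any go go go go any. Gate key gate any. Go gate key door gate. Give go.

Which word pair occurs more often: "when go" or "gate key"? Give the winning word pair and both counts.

"when go": 2 occurrences
"gate key": 3 occurrences

"gate key" (3 vs 2)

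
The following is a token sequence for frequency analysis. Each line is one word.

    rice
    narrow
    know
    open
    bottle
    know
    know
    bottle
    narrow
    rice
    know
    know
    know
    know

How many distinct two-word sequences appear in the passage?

14 tokens → 13 bigram windows in total.
Repeated bigrams (each contributes count−1 duplicates):
  know know: 4
3 duplicate windows → 13 − 3 = 10 distinct.

10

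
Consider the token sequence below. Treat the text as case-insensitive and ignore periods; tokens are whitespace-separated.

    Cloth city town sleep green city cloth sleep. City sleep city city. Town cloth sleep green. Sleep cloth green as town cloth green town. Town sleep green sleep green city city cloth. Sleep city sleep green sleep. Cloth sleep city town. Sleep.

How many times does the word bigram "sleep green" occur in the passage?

5

Scanning the 41 overlapping bigram windows for "sleep green":
  position 4–5: sleep green
  position 15–16: sleep green
  position 26–27: sleep green
  position 28–29: sleep green
  position 35–36: sleep green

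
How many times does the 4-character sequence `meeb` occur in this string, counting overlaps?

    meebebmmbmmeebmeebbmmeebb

4

Sliding a length-4 window over the 25 characters (22 positions):
  position 1–4: meeb
  position 11–14: meeb
  position 15–18: meeb
  position 21–24: meeb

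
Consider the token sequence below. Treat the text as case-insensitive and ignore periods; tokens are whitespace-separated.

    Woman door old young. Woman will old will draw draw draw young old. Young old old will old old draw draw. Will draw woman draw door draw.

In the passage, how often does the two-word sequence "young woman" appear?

Scanning the 26 overlapping bigram windows for "young woman":
  position 4–5: young woman

1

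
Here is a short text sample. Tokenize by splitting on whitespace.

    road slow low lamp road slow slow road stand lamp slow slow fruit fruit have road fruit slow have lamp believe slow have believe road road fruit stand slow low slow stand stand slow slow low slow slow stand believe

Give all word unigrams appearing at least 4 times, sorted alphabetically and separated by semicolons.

Unigram counts meeting the condition (at least 4 times):
  fruit: 4
  road: 6
  slow: 13
  stand: 5

fruit; road; slow; stand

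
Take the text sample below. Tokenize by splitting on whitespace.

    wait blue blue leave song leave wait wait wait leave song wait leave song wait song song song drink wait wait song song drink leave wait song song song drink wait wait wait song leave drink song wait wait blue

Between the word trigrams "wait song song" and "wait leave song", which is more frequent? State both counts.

"wait song song" (3 vs 2)

"wait song song": 3 occurrences
"wait leave song": 2 occurrences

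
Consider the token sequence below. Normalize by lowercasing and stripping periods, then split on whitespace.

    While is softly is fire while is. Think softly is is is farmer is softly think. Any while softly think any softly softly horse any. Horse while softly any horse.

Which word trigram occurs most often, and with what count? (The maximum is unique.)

"softly think any", 2 times

Trigram frequencies (highest first):
  softly think any: 2
  while is softly: 1
  is softly is: 1
  softly is fire: 1
  is fire while: 1
  fire while is: 1
  … (21 more, each ≤ 1)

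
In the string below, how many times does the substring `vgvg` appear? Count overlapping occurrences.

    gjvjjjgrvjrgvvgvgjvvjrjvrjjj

Sliding a length-4 window over the 28 characters (25 positions):
  position 14–17: vgvg

1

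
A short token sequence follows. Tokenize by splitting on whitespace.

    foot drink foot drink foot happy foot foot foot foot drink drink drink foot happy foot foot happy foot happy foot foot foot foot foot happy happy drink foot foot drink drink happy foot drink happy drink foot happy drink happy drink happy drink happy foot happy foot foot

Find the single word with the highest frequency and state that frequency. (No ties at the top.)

"foot", 23 times

Unigram frequencies (highest first):
  foot: 23
  drink: 13
  happy: 13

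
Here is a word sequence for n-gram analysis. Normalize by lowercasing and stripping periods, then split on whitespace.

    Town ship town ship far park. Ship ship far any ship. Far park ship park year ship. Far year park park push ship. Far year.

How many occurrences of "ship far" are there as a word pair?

Scanning the 24 overlapping bigram windows for "ship far":
  position 4–5: ship far
  position 8–9: ship far
  position 11–12: ship far
  position 17–18: ship far
  position 23–24: ship far

5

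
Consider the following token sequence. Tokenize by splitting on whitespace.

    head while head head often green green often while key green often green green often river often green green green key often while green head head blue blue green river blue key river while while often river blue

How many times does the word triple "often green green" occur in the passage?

3

Scanning the 36 overlapping trigram windows for "often green green":
  position 5–7: often green green
  position 12–14: often green green
  position 17–19: often green green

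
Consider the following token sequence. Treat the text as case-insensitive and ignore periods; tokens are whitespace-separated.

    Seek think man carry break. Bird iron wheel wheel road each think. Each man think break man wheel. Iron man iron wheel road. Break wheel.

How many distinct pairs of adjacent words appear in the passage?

25 tokens → 24 bigram windows in total.
Repeated bigrams (each contributes count−1 duplicates):
  iron wheel: 2
  wheel road: 2
2 duplicate windows → 24 − 2 = 22 distinct.

22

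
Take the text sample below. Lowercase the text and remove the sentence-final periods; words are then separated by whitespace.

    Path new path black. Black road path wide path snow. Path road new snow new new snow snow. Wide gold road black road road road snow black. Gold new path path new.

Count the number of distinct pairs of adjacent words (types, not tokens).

32 tokens → 31 bigram windows in total.
Repeated bigrams (each contributes count−1 duplicates):
  black road: 2
  new path: 2
  new snow: 2
  path new: 2
  road road: 2
5 duplicate windows → 31 − 5 = 26 distinct.

26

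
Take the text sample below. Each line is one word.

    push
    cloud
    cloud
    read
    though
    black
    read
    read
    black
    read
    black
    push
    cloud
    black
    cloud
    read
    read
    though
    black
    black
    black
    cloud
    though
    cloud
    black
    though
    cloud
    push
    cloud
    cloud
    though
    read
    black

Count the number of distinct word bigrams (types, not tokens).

17

33 tokens → 32 bigram windows in total.
Repeated bigrams (each contributes count−1 duplicates):
  push cloud: 3
  read black: 3
  black black: 2
  black cloud: 2
  black read: 2
  cloud black: 2
  cloud cloud: 2
  cloud read: 2
  … (5 more repeated)
15 duplicate windows → 32 − 15 = 17 distinct.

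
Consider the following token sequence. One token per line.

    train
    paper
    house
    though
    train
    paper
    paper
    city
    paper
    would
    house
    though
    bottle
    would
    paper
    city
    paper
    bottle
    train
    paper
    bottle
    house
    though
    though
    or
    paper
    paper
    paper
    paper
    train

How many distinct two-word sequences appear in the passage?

19

30 tokens → 29 bigram windows in total.
Repeated bigrams (each contributes count−1 duplicates):
  paper paper: 4
  house though: 3
  train paper: 3
  city paper: 2
  paper bottle: 2
  paper city: 2
10 duplicate windows → 29 − 10 = 19 distinct.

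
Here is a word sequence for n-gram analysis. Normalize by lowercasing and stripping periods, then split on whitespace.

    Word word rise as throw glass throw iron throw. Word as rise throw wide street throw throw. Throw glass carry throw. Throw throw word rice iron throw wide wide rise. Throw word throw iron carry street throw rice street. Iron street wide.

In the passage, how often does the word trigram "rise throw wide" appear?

1

Scanning the 40 overlapping trigram windows for "rise throw wide":
  position 12–14: rise throw wide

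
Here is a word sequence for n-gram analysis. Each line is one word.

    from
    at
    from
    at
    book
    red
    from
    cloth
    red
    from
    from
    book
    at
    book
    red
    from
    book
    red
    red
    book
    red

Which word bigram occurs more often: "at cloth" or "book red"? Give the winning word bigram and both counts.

"book red" (4 vs 0)

"at cloth": 0 occurrences
"book red": 4 occurrences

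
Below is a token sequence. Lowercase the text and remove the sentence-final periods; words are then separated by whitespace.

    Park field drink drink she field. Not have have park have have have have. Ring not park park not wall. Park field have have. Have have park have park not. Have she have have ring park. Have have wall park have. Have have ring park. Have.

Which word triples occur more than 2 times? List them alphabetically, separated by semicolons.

Trigram counts meeting the condition (more than 2 times):
  have have have: 5
  have have ring: 3
  park have have: 3

have have have; have have ring; park have have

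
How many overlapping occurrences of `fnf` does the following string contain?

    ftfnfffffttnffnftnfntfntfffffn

Sliding a length-3 window over the 30 characters (28 positions):
  position 3–5: fnf
  position 14–16: fnf

2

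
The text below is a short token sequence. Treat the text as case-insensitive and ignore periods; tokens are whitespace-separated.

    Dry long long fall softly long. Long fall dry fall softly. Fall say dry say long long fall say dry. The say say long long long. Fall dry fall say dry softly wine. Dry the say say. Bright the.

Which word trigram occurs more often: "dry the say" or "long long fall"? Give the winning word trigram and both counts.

"dry the say": 2 occurrences
"long long fall": 4 occurrences

"long long fall" (4 vs 2)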